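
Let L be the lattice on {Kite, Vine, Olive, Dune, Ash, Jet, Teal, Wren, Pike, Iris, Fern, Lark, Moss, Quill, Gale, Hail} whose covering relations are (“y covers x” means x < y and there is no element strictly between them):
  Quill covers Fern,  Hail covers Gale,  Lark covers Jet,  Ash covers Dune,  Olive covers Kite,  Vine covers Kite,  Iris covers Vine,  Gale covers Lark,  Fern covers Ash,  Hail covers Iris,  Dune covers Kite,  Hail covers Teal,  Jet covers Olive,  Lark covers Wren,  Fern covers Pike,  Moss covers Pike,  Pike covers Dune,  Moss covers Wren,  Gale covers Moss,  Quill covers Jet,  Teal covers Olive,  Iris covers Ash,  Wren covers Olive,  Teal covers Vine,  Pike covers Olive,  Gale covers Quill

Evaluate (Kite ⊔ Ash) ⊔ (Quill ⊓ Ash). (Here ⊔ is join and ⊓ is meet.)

Ash

Kite ∨ Ash = Ash
Quill ∧ Ash = Ash
Ash ∨ Ash = Ash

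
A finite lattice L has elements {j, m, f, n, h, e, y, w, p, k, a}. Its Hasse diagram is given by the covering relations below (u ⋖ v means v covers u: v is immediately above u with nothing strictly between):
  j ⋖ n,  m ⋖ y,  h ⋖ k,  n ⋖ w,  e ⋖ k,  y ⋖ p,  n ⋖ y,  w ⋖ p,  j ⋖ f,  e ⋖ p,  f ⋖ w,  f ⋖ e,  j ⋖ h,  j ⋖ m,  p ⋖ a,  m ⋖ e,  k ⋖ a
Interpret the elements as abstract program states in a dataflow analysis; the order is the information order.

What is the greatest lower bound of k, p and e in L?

e

Common lower bounds of {k, p, e}: e, f, j, m.
The greatest among these is e.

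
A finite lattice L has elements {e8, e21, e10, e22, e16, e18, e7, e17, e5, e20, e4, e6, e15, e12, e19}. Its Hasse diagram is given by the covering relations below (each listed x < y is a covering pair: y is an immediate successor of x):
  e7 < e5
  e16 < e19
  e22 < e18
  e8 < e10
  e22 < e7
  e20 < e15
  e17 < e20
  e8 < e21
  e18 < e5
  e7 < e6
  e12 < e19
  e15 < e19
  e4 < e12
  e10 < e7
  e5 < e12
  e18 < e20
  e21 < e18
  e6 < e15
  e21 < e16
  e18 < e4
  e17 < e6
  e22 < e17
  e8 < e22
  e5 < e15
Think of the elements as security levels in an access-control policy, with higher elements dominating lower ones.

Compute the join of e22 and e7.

Common upper bounds of {e22, e7}: e12, e15, e19, e5, e6, e7.
The least among these is e7.

e7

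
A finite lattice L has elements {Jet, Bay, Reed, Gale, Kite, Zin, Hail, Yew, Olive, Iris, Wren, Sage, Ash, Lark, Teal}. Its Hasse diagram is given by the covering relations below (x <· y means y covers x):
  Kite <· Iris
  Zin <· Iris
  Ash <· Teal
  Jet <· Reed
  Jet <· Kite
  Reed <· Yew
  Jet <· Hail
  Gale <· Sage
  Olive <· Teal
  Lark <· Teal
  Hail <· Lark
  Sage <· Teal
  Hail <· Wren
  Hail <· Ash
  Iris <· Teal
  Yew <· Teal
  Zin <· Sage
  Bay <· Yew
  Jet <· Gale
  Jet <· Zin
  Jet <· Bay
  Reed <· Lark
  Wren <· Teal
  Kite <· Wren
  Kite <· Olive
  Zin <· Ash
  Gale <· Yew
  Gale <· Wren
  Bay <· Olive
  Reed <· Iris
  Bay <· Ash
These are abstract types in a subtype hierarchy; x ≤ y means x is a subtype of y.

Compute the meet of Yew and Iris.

Reed

Common lower bounds of {Yew, Iris}: Jet, Reed.
The greatest among these is Reed.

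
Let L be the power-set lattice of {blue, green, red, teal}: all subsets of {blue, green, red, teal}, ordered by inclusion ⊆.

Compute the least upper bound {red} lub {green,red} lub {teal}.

Under ⊆, join is union: {red} ∪ {green,red} ∪ {teal} = {green,red,teal}.

{green,red,teal}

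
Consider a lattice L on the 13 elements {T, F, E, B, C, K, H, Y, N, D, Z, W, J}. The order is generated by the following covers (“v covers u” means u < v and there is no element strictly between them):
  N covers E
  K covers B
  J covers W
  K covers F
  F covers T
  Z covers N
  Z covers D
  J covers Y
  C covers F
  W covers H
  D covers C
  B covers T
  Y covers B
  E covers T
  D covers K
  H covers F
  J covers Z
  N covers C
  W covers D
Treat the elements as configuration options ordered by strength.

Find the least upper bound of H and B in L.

W

Common upper bounds of {H, B}: J, W.
The least among these is W.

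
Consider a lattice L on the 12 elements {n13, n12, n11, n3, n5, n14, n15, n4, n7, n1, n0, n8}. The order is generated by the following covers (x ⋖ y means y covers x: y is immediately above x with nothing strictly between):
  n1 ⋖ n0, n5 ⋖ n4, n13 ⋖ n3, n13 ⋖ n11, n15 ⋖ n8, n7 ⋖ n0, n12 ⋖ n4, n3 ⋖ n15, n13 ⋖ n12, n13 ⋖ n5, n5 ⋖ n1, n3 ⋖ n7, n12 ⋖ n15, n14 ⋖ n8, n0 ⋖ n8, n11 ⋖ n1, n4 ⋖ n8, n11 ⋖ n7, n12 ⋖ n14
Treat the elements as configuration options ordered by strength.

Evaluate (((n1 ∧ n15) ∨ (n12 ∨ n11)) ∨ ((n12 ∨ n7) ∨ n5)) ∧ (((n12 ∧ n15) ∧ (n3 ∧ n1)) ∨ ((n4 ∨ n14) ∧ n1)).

n1

n1 ∧ n15 = n13
n12 ∨ n11 = n8
n13 ∨ n8 = n8
n12 ∨ n7 = n8
n8 ∨ n5 = n8
n8 ∨ n8 = n8
n12 ∧ n15 = n12
n3 ∧ n1 = n13
n12 ∧ n13 = n13
n4 ∨ n14 = n8
n8 ∧ n1 = n1
n13 ∨ n1 = n1
n8 ∧ n1 = n1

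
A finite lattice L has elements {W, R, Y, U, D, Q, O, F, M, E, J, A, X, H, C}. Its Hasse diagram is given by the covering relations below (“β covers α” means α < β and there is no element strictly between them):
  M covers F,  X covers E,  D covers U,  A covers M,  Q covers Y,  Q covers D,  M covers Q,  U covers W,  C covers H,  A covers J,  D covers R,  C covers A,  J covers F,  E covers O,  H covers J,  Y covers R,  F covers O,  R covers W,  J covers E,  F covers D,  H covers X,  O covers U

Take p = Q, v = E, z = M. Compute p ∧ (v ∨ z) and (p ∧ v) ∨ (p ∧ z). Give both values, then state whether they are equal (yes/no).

Q; Q; yes

v ∨ z = A, so p ∧ (v ∨ z) = Q ∧ A = Q.
p ∧ v = U and p ∧ z = Q, so (p ∧ v) ∨ (p ∧ z) = U ∨ Q = Q.
Equal: yes.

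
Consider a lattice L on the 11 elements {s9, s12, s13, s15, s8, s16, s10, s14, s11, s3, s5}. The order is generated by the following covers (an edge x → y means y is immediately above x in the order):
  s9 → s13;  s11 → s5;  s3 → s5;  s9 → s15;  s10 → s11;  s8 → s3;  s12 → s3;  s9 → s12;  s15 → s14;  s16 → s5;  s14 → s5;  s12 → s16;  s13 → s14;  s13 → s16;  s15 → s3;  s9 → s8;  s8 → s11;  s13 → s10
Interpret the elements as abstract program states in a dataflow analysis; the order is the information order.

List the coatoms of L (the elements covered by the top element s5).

The coatoms are exactly the elements covered by s5: s11, s14, s16, s3.

s11, s14, s16, s3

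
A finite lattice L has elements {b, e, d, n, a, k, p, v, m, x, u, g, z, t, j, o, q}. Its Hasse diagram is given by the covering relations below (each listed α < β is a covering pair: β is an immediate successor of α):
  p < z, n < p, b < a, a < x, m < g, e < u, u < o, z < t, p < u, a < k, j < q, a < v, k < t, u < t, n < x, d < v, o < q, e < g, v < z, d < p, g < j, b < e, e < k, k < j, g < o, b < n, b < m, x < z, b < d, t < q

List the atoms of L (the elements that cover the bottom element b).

a, d, e, m, n

The atoms are exactly the elements that cover b: a, d, e, m, n.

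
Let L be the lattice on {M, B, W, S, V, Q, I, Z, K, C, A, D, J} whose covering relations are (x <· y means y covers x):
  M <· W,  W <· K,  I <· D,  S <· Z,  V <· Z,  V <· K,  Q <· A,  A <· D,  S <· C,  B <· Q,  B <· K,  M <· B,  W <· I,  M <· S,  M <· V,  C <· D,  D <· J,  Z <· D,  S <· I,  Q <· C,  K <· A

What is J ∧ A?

A

Common lower bounds of {J, A}: A, B, K, M, Q, V, W.
The greatest among these is A.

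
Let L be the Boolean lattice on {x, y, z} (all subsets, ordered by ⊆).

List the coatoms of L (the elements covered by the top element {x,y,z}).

{x,y}, {x,z}, {y,z}

The coatoms are exactly the elements covered by {x,y,z}: {x,y}, {x,z}, {y,z}.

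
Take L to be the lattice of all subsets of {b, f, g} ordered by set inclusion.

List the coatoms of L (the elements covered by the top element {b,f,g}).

{b,f}, {b,g}, {f,g}

The coatoms are exactly the elements covered by {b,f,g}: {b,f}, {b,g}, {f,g}.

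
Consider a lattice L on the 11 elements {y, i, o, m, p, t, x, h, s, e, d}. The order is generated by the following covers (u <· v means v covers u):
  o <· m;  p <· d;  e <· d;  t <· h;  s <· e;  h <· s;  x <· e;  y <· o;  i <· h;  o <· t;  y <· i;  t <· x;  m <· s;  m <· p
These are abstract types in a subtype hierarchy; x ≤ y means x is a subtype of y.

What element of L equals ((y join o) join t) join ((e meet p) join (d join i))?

y ∨ o = o
o ∨ t = t
e ∧ p = m
d ∨ i = d
m ∨ d = d
t ∨ d = d

d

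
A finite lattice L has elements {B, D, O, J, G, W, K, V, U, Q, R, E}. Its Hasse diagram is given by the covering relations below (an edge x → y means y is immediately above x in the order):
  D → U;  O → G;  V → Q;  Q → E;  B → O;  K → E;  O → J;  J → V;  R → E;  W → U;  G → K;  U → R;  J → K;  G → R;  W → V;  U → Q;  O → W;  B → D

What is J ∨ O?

Common upper bounds of {J, O}: E, J, K, Q, V.
The least among these is J.

J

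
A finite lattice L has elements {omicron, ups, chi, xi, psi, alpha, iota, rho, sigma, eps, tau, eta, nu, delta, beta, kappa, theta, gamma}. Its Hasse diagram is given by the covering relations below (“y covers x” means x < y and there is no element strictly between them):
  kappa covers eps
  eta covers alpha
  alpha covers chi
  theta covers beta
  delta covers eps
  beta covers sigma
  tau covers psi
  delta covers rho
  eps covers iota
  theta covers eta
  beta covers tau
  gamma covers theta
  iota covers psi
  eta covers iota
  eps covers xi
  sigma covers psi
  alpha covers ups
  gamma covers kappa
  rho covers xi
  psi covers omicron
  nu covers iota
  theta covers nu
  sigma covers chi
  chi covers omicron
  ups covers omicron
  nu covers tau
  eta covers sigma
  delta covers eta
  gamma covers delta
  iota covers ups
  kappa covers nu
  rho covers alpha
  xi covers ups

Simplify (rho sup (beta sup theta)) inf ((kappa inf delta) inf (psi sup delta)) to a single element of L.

beta ∨ theta = theta
rho ∨ theta = gamma
kappa ∧ delta = eps
psi ∨ delta = delta
eps ∧ delta = eps
gamma ∧ eps = eps

eps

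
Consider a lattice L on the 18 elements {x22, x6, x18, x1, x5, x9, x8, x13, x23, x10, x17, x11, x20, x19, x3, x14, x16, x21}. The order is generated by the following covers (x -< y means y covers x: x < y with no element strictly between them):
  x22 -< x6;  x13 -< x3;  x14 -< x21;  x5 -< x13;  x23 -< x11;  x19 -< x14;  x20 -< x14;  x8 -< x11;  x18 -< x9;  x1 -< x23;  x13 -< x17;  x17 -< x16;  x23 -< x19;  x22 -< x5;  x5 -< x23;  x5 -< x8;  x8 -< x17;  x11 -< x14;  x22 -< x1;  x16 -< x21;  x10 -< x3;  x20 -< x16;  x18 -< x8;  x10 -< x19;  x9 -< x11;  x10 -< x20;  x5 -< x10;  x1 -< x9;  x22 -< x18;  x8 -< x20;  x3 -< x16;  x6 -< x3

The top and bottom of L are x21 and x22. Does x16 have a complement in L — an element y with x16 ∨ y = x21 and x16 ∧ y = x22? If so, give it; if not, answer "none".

x1

Need y with x16 ∨ y = x21 and x16 ∧ y = x22.
Checking each element gives: x1.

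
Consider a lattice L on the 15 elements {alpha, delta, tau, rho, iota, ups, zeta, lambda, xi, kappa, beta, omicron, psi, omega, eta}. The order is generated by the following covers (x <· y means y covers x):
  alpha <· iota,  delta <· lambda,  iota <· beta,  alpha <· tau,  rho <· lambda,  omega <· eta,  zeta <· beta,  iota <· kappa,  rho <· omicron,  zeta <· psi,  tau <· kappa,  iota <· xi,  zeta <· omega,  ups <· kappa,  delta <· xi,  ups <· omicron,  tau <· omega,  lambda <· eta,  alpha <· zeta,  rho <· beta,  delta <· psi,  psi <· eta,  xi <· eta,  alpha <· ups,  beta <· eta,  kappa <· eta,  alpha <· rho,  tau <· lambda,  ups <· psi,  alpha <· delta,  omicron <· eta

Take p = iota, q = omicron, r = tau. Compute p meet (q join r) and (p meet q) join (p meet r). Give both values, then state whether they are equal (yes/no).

iota; alpha; no

q join r = eta, so p meet (q join r) = iota meet eta = iota.
p meet q = alpha and p meet r = alpha, so (p meet q) join (p meet r) = alpha join alpha = alpha.
Equal: no.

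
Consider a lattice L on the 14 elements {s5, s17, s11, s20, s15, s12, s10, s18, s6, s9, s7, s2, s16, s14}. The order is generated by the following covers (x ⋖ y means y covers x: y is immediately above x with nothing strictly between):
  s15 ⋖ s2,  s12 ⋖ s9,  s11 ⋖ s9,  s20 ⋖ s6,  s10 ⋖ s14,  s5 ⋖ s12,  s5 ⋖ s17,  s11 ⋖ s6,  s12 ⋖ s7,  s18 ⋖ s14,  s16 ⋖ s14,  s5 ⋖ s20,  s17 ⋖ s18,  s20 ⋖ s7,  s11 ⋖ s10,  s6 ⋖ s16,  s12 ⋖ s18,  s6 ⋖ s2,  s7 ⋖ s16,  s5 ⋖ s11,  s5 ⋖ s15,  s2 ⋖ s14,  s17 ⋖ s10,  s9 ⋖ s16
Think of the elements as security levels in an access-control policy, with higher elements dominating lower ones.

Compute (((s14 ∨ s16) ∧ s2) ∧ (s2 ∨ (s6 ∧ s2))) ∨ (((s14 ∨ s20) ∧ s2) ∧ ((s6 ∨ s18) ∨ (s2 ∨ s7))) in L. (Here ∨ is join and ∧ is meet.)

s14 ∨ s16 = s14
s14 ∧ s2 = s2
s6 ∧ s2 = s6
s2 ∨ s6 = s2
s2 ∧ s2 = s2
s14 ∨ s20 = s14
s14 ∧ s2 = s2
s6 ∨ s18 = s14
s2 ∨ s7 = s14
s14 ∨ s14 = s14
s2 ∧ s14 = s2
s2 ∨ s2 = s2

s2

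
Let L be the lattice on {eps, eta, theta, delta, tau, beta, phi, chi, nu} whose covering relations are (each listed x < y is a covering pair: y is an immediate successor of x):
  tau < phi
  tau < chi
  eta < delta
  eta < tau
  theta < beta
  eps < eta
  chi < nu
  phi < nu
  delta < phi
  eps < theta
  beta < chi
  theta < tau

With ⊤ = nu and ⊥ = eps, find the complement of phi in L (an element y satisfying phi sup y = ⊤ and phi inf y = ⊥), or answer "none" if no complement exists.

For every candidate y, either phi ∨ y ≠ nu or phi ∧ y ≠ eps; no complement exists.

none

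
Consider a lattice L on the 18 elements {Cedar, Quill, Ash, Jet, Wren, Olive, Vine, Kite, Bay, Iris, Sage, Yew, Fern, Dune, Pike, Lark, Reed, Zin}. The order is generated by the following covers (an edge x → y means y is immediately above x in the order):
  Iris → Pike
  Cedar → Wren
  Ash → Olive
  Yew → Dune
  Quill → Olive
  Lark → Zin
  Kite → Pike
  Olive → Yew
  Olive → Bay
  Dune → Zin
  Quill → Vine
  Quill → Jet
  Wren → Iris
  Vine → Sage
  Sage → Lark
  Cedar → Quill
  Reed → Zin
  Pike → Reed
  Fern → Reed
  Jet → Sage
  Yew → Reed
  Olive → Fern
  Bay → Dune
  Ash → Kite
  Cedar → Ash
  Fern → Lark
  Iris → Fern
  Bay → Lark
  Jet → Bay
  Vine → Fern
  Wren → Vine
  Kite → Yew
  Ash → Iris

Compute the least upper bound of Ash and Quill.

Olive

Common upper bounds of {Ash, Quill}: Bay, Dune, Fern, Lark, Olive, Reed, Yew, Zin.
The least among these is Olive.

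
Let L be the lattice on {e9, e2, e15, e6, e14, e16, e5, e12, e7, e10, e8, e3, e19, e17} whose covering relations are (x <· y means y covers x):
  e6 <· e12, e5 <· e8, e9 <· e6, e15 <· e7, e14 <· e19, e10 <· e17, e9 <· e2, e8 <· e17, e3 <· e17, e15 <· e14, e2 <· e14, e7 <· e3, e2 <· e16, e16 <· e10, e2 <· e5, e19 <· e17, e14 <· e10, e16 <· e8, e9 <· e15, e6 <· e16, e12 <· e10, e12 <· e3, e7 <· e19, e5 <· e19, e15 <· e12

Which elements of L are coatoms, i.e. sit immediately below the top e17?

The coatoms are exactly the elements covered by e17: e10, e19, e3, e8.

e10, e19, e3, e8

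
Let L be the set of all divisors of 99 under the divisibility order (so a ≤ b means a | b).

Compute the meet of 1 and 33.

Common lower bounds of {1, 33}: 1.
The greatest among these is 1.

1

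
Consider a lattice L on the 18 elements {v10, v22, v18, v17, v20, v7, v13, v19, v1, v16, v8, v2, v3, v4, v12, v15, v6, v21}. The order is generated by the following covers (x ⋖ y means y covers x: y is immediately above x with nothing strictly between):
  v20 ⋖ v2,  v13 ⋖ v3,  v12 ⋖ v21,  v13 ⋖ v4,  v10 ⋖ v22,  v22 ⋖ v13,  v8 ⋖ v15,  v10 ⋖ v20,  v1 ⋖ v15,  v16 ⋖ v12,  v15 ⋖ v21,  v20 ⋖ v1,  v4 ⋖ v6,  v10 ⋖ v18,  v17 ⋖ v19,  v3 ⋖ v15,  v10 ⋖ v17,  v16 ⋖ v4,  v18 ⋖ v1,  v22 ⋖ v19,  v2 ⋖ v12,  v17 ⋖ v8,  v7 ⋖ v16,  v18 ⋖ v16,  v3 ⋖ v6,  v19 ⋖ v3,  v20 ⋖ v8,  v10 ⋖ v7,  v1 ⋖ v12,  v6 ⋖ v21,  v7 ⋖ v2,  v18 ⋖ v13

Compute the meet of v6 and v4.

v4

Common lower bounds of {v6, v4}: v10, v13, v16, v18, v22, v4, v7.
The greatest among these is v4.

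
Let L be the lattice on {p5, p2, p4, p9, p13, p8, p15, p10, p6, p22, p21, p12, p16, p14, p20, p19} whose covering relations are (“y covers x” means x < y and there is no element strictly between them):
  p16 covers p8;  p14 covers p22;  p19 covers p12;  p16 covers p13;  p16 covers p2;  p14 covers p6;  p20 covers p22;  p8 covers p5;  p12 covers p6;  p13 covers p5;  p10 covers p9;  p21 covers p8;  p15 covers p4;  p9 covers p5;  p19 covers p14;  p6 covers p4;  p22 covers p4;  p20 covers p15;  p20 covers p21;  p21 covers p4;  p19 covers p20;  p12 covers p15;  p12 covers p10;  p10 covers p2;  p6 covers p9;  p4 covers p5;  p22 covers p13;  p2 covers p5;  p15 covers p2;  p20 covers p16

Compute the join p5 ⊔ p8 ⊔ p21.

p21

Common upper bounds of {p5, p8, p21}: p19, p20, p21.
The least among these is p21.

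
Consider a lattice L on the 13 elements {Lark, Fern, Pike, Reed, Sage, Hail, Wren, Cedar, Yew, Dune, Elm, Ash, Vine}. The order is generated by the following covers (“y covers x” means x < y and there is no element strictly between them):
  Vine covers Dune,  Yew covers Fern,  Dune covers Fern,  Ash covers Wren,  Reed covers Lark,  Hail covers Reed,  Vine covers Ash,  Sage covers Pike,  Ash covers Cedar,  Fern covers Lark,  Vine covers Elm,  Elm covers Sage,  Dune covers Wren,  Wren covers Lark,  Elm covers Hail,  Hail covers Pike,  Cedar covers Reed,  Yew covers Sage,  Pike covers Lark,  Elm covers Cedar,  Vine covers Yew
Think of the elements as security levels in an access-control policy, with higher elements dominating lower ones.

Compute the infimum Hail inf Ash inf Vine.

Common lower bounds of {Hail, Ash, Vine}: Lark, Reed.
The greatest among these is Reed.

Reed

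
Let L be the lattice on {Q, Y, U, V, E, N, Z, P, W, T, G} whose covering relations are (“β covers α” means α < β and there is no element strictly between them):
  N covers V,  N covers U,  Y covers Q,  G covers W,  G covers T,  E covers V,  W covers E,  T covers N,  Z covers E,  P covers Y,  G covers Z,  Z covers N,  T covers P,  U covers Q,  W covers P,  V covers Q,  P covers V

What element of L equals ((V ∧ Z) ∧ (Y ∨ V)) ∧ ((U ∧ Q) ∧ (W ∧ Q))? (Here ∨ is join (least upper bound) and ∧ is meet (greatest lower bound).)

V ∧ Z = V
Y ∨ V = P
V ∧ P = V
U ∧ Q = Q
W ∧ Q = Q
Q ∧ Q = Q
V ∧ Q = Q

Q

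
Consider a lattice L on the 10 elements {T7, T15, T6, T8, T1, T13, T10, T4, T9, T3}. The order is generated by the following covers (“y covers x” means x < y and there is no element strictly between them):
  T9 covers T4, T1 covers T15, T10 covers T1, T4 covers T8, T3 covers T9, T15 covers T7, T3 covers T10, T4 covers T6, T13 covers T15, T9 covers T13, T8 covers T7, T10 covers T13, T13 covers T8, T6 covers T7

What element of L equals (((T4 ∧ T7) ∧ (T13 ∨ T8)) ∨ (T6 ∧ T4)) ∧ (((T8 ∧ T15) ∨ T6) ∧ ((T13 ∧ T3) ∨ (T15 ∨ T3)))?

T6

T4 ∧ T7 = T7
T13 ∨ T8 = T13
T7 ∧ T13 = T7
T6 ∧ T4 = T6
T7 ∨ T6 = T6
T8 ∧ T15 = T7
T7 ∨ T6 = T6
T13 ∧ T3 = T13
T15 ∨ T3 = T3
T13 ∨ T3 = T3
T6 ∧ T3 = T6
T6 ∧ T6 = T6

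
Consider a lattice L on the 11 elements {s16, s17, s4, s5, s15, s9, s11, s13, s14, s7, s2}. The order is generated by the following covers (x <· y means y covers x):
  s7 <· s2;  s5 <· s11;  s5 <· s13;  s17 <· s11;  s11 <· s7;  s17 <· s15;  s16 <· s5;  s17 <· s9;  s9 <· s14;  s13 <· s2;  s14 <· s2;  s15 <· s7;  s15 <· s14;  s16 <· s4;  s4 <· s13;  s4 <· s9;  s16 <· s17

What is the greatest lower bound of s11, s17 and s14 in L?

Common lower bounds of {s11, s17, s14}: s16, s17.
The greatest among these is s17.

s17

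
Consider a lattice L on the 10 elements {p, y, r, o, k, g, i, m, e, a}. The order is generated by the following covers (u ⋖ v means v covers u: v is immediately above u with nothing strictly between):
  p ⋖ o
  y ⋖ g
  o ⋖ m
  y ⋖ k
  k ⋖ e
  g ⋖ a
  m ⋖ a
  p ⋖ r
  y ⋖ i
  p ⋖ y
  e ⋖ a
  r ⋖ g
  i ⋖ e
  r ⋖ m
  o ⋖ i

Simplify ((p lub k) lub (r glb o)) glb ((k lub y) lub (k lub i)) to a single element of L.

p ∨ k = k
r ∧ o = p
k ∨ p = k
k ∨ y = k
k ∨ i = e
k ∨ e = e
k ∧ e = k

k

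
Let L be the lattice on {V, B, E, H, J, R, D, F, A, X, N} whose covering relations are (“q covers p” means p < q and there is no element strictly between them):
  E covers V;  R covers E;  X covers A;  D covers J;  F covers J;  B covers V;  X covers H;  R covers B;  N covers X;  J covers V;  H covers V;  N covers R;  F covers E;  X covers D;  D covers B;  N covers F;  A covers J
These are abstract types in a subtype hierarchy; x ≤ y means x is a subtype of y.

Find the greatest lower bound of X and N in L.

X

Common lower bounds of {X, N}: A, B, D, H, J, V, X.
The greatest among these is X.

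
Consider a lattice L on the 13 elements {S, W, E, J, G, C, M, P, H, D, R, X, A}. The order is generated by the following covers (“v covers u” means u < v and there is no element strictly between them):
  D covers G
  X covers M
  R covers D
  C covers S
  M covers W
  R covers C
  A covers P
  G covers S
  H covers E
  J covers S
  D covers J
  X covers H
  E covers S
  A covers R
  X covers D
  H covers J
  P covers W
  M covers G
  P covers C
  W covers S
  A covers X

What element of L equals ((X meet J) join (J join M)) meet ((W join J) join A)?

X

X ∧ J = J
J ∨ M = X
J ∨ X = X
W ∨ J = X
X ∨ A = A
X ∧ A = X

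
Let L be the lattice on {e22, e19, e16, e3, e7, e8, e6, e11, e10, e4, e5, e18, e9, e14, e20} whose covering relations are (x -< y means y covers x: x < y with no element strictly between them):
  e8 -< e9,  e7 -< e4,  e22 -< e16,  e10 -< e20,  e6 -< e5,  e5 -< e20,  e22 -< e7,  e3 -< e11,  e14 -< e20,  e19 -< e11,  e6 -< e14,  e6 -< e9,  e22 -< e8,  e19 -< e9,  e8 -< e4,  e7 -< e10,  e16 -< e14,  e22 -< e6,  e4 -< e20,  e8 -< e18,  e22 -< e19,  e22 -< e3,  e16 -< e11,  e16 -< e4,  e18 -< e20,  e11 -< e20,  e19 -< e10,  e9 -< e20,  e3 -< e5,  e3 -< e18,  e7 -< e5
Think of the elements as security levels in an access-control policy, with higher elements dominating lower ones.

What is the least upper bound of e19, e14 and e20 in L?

e20

Common upper bounds of {e19, e14, e20}: e20.
The least among these is e20.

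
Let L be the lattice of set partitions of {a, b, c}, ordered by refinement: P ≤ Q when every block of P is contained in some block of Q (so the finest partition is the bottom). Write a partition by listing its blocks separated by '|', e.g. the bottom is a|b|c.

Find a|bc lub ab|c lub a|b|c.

abc

Common upper bounds of {a|bc, ab|c, a|b|c}: abc.
The least among these is abc.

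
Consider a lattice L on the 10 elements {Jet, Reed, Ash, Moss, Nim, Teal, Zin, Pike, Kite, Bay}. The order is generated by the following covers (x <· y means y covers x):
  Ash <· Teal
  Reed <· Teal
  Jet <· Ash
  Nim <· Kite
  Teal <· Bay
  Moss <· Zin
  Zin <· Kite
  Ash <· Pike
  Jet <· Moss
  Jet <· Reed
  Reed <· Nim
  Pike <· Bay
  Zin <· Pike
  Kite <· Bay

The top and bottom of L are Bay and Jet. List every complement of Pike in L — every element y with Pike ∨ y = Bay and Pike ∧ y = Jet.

Nim, Reed

Need y with Pike ∨ y = Bay and Pike ∧ y = Jet.
Checking each element gives: Nim, Reed.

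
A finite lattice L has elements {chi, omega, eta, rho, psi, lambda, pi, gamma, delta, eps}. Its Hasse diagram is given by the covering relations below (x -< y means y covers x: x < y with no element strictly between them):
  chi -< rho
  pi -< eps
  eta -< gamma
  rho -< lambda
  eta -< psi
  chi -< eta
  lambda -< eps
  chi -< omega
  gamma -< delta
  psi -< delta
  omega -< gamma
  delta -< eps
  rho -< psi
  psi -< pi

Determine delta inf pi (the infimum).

psi

Common lower bounds of {delta, pi}: chi, eta, psi, rho.
The greatest among these is psi.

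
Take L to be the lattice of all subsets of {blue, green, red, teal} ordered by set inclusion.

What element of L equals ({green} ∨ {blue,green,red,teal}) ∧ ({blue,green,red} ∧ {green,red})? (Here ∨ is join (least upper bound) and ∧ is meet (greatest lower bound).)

{green} ∨ {blue,green,red,teal} = {blue,green,red,teal}
{blue,green,red} ∧ {green,red} = {green,red}
{blue,green,red,teal} ∧ {green,red} = {green,red}

{green,red}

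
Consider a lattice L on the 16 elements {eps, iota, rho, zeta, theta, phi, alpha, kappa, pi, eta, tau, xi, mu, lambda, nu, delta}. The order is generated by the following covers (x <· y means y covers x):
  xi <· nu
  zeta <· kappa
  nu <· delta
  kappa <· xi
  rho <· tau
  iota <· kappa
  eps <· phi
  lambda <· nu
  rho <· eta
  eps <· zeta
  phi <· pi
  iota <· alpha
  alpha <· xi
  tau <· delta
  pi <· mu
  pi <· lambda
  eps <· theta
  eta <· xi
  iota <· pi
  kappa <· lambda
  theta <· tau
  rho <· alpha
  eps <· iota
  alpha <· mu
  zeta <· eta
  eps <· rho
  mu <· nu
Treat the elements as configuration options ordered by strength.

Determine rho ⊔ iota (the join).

Common upper bounds of {rho, iota}: alpha, delta, mu, nu, xi.
The least among these is alpha.

alpha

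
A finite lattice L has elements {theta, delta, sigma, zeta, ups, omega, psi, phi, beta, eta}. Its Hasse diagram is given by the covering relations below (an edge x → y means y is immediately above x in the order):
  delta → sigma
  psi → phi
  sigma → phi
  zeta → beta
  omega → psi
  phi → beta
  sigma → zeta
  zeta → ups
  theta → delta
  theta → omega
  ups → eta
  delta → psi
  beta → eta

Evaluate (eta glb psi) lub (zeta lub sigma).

eta ∧ psi = psi
zeta ∨ sigma = zeta
psi ∨ zeta = beta

beta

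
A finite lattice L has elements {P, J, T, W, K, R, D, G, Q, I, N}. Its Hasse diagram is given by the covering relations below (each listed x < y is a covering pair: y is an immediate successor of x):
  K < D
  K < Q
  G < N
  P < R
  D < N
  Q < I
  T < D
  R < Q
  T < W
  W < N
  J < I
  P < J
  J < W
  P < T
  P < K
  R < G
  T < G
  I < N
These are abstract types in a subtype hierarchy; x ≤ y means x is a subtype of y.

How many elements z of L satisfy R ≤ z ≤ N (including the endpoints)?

5

The interval [R, N] = {G, I, N, Q, R}, which has 5 elements.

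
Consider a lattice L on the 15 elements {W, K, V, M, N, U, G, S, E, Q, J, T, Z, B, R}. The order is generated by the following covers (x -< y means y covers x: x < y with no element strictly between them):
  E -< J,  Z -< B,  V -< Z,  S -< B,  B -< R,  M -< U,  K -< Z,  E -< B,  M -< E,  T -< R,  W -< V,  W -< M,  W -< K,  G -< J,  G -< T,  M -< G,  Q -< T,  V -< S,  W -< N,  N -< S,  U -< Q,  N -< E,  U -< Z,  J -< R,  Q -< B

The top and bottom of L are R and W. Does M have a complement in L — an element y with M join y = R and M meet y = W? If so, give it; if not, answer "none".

For every candidate y, either M ∨ y ≠ R or M ∧ y ≠ W; no complement exists.

none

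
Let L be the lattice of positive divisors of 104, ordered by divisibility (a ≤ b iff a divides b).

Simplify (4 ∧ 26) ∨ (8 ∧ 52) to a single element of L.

4 ∧ 26 = 2
8 ∧ 52 = 4
2 ∨ 4 = 4

4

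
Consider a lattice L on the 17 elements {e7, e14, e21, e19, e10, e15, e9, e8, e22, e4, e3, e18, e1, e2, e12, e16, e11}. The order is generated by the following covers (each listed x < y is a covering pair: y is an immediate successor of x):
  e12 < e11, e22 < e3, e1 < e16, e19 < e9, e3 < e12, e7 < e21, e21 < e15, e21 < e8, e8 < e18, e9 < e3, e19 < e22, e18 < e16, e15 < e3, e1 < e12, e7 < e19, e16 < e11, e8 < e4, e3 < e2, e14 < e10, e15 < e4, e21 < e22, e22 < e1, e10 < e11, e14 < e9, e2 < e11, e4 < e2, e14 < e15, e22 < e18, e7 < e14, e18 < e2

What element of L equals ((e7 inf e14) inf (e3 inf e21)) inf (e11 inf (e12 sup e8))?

e7 ∧ e14 = e7
e3 ∧ e21 = e21
e7 ∧ e21 = e7
e12 ∨ e8 = e11
e11 ∧ e11 = e11
e7 ∧ e11 = e7

e7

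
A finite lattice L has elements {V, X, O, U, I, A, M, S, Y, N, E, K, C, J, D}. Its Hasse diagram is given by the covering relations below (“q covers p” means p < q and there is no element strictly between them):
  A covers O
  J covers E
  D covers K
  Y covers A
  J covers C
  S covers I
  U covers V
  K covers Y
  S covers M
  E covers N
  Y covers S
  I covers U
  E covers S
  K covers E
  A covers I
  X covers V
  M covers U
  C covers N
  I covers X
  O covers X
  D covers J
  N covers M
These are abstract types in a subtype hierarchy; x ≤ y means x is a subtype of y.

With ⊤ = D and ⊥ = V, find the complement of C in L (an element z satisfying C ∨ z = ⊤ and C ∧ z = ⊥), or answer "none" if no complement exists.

O

Need z with C ∨ z = D and C ∧ z = V.
Checking each element gives: O.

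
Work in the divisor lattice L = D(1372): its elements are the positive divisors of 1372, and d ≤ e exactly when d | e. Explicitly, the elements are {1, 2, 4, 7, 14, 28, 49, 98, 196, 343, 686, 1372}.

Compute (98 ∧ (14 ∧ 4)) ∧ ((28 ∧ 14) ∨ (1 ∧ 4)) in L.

14 ∧ 4 = 2
98 ∧ 2 = 2
28 ∧ 14 = 14
1 ∧ 4 = 1
14 ∨ 1 = 14
2 ∧ 14 = 2

2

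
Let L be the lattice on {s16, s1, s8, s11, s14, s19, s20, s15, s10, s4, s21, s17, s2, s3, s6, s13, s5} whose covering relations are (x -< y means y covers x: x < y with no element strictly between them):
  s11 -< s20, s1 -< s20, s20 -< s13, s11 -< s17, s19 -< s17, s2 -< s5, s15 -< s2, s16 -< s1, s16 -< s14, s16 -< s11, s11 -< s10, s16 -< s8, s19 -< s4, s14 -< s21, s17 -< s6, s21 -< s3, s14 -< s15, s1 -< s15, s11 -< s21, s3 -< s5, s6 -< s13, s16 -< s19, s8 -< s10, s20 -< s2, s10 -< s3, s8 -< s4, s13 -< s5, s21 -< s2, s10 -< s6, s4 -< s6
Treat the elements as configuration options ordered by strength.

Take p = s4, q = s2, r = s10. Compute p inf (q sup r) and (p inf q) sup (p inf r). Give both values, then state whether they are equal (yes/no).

q sup r = s5, so p inf (q sup r) = s4 inf s5 = s4.
p inf q = s16 and p inf r = s8, so (p inf q) sup (p inf r) = s16 sup s8 = s8.
Equal: no.

s4; s8; no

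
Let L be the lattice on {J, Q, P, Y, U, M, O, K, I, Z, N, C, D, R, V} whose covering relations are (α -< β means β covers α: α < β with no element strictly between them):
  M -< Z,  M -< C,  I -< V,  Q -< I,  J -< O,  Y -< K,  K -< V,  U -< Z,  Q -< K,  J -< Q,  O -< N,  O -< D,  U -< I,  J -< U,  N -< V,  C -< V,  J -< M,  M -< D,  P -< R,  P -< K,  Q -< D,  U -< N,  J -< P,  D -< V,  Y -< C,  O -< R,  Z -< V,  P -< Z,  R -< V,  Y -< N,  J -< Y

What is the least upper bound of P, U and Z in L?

Z

Common upper bounds of {P, U, Z}: V, Z.
The least among these is Z.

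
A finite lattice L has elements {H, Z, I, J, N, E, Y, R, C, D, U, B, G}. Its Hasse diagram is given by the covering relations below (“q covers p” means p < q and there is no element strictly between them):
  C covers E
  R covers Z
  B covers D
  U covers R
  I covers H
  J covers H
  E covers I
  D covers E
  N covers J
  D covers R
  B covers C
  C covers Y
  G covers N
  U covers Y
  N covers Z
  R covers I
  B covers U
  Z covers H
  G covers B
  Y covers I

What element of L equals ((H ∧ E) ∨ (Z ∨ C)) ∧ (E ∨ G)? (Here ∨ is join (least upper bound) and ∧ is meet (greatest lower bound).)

H ∧ E = H
Z ∨ C = B
H ∨ B = B
E ∨ G = G
B ∧ G = B

B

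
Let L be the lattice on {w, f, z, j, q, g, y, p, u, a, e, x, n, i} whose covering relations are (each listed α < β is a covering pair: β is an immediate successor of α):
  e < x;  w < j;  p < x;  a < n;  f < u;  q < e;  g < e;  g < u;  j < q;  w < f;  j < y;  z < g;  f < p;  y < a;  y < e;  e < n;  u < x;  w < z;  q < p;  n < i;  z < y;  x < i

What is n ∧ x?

e

Common lower bounds of {n, x}: e, g, j, q, w, y, z.
The greatest among these is e.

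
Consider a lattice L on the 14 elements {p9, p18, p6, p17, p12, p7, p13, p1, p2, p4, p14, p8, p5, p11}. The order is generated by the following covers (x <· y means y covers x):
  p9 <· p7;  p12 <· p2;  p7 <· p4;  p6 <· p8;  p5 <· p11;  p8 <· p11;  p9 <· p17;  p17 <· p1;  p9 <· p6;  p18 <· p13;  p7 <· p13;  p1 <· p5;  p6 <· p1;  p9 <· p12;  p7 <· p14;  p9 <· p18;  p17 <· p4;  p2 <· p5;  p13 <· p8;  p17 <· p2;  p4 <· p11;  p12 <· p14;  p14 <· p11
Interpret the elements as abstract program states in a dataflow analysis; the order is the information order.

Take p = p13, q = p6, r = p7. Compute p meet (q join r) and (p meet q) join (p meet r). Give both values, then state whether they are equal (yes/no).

q join r = p8, so p meet (q join r) = p13 meet p8 = p13.
p meet q = p9 and p meet r = p7, so (p meet q) join (p meet r) = p9 join p7 = p7.
Equal: no.

p13; p7; no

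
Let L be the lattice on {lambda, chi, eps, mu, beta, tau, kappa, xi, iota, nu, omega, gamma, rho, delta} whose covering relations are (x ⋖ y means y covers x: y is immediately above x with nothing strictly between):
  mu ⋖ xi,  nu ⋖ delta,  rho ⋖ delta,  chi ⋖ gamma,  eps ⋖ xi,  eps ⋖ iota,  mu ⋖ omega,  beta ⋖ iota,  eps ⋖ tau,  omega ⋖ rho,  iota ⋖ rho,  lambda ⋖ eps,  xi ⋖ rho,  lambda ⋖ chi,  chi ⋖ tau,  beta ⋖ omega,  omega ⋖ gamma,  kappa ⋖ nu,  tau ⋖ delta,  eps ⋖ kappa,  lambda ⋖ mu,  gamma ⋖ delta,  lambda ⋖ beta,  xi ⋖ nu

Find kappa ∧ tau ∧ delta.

eps

Common lower bounds of {kappa, tau, delta}: eps, lambda.
The greatest among these is eps.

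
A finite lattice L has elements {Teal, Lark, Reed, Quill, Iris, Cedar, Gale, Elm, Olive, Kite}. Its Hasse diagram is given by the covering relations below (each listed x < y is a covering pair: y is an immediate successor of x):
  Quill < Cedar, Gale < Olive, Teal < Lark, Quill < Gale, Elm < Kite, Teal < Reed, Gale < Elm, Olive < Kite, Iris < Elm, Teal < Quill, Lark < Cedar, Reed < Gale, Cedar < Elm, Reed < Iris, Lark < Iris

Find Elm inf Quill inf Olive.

Common lower bounds of {Elm, Quill, Olive}: Quill, Teal.
The greatest among these is Quill.

Quill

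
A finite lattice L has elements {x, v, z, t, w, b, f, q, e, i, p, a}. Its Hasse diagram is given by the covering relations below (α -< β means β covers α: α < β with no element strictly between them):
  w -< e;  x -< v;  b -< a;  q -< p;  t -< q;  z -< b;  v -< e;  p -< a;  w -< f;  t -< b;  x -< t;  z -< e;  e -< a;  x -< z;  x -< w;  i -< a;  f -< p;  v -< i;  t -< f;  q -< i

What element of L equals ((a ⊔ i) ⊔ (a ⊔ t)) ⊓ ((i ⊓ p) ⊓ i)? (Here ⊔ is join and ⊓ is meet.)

a ∨ i = a
a ∨ t = a
a ∨ a = a
i ∧ p = q
q ∧ i = q
a ∧ q = q

q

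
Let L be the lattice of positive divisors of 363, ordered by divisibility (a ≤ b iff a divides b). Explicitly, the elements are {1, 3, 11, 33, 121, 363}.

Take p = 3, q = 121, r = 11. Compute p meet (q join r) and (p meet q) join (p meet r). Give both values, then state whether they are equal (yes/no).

q join r = 121, so p meet (q join r) = 3 meet 121 = 1.
p meet q = 1 and p meet r = 1, so (p meet q) join (p meet r) = 1 join 1 = 1.
Equal: yes.

1; 1; yes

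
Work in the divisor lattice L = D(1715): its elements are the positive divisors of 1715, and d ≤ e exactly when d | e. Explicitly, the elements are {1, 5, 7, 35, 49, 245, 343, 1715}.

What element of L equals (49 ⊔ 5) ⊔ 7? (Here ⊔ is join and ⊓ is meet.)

245

49 ∨ 5 = 245
245 ∨ 7 = 245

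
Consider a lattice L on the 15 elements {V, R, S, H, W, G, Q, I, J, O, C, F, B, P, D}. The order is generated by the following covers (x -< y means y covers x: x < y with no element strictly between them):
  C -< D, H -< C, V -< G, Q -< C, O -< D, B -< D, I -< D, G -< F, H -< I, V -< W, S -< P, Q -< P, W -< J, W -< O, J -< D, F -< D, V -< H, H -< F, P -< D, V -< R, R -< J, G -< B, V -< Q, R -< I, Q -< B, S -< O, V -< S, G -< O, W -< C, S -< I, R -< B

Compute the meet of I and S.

S

Common lower bounds of {I, S}: S, V.
The greatest among these is S.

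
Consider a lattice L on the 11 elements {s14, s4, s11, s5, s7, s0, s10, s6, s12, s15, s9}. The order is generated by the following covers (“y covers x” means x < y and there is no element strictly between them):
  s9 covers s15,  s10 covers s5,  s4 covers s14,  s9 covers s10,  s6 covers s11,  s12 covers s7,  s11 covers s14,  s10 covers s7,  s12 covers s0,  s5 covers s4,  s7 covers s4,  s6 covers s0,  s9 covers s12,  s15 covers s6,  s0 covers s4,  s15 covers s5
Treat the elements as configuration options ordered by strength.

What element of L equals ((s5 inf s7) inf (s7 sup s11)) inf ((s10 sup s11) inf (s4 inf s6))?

s5 ∧ s7 = s4
s7 ∨ s11 = s9
s4 ∧ s9 = s4
s10 ∨ s11 = s9
s4 ∧ s6 = s4
s9 ∧ s4 = s4
s4 ∧ s4 = s4

s4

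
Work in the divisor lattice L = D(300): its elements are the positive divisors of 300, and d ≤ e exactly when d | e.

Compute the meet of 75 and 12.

Common lower bounds of {75, 12}: 1, 3.
The greatest among these is 3.

3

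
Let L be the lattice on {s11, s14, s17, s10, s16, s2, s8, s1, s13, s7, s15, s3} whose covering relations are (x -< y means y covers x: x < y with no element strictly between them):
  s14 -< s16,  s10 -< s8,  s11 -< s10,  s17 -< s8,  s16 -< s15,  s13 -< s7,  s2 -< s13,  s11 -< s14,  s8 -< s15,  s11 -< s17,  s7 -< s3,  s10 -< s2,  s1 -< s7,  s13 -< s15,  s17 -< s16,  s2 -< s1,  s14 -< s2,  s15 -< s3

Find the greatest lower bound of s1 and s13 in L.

s2

Common lower bounds of {s1, s13}: s10, s11, s14, s2.
The greatest among these is s2.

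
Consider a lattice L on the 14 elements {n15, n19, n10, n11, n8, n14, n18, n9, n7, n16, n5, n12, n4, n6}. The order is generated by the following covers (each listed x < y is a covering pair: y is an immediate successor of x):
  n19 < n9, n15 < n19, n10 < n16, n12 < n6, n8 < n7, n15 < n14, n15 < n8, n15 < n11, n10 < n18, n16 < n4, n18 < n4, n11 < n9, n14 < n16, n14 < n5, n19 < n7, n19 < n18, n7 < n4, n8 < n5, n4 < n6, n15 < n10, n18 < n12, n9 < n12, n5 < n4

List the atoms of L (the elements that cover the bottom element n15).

The atoms are exactly the elements that cover n15: n10, n11, n14, n19, n8.

n10, n11, n14, n19, n8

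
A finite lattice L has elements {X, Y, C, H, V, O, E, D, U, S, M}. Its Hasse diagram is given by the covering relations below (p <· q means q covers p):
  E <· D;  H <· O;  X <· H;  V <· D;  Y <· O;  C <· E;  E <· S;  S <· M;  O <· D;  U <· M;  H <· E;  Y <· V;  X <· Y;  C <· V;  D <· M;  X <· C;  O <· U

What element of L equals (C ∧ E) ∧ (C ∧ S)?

C ∧ E = C
C ∧ S = C
C ∧ C = C

C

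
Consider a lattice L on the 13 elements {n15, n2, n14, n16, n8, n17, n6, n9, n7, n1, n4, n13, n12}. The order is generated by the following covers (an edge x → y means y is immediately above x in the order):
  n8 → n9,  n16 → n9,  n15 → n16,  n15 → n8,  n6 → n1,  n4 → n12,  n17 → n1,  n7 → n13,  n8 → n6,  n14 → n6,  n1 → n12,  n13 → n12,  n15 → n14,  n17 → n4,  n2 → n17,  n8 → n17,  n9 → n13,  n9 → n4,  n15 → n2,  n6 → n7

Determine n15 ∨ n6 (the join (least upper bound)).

n6

Common upper bounds of {n15, n6}: n1, n12, n13, n6, n7.
The least among these is n6.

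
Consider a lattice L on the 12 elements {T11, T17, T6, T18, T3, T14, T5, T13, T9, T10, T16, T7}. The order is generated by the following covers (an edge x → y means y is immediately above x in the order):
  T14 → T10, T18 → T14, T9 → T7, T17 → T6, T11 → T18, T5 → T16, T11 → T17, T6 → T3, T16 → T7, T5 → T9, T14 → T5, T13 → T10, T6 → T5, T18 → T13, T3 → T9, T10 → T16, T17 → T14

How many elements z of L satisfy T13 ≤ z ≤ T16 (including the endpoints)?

The interval [T13, T16] = {T10, T13, T16}, which has 3 elements.

3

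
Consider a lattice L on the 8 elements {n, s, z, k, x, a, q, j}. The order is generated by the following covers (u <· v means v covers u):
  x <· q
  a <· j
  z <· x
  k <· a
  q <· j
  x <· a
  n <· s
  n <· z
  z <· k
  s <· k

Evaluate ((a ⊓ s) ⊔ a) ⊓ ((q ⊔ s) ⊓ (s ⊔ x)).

a

a ∧ s = s
s ∨ a = a
q ∨ s = j
s ∨ x = a
j ∧ a = a
a ∧ a = a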